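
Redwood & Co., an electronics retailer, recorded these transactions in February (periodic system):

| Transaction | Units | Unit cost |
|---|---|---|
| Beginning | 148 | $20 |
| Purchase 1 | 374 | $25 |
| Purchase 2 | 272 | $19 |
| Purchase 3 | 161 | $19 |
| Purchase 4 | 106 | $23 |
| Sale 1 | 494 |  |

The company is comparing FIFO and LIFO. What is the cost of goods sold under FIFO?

FIFO COGS: 148 @ $20 + 346 @ $25 = $11,610
LIFO COGS: 106 @ $23 + 161 @ $19 + 227 @ $19 = $9,810

COGS = $11,610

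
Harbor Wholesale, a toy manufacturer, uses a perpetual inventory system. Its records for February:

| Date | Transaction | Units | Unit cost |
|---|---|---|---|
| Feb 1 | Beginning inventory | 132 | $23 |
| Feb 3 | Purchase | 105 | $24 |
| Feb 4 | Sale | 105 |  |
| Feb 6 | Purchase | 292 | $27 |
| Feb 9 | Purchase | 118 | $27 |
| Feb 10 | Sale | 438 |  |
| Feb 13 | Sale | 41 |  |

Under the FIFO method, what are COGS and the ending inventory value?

COGS = $14,925; ending inventory = $1,701

Feb 4, 105 sold [FIFO — oldest first]: 105 @ $23 = $2,415
Feb 10, 438 sold [FIFO — oldest first]: 27 @ $23 + 105 @ $24 + 292 @ $27 + 14 @ $27 = $11,403
Feb 13, 41 sold [FIFO — oldest first]: 41 @ $27 = $1,107
Total COGS = $2,415 + $11,403 + $1,107 = $14,925
Ending inventory: 63 @ $27 = $1,701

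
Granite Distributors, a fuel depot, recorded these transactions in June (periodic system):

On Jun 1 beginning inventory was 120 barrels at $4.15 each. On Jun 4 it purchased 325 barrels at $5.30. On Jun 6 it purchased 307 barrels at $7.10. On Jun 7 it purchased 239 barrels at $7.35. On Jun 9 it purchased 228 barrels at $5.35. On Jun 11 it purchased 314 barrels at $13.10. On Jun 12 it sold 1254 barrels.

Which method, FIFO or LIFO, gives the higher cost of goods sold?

LIFO

FIFO COGS: 120 @ $4.15 + 325 @ $5.30 + 307 @ $7.10 + 239 @ $7.35 + 228 @ $5.35 + 35 @ $13.10 = $7,835.15
LIFO COGS: 314 @ $13.10 + 228 @ $5.35 + 239 @ $7.35 + 307 @ $7.10 + 166 @ $5.30 = $10,149.35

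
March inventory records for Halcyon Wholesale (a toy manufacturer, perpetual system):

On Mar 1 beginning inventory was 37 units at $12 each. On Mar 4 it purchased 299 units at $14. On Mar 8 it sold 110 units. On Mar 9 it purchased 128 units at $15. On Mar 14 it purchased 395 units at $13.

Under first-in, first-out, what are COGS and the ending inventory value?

Mar 8, 110 sold [FIFO — oldest first]: 37 @ $12 + 73 @ $14 = $1,466
Ending inventory: 226 @ $14 + 128 @ $15 + 395 @ $13 = $10,219

COGS = $1,466; ending inventory = $10,219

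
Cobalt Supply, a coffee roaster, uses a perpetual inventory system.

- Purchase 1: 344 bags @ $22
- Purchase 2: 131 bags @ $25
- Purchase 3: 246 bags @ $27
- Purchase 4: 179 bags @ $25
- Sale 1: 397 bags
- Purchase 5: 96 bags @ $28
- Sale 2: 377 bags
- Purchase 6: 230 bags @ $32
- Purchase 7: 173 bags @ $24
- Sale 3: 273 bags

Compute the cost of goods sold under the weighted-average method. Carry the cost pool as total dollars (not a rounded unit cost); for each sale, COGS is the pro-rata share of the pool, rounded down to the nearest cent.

After Purchase 1: 344 on hand, pool $7,568.00 (≈ $22.0000 each)
After Purchase 2: 475 on hand, pool $10,843.00 (≈ $22.8274 each)
After Purchase 3: 721 on hand, pool $17,485.00 (≈ $24.2510 each)
After Purchase 4: 900 on hand, pool $21,960.00 (≈ $24.4000 each)
Sale 1, sell 397: 397/900 × $21,960.00 → $9,686.80
After Purchase 5: 599 on hand, pool $14,961.20 (≈ $24.9770 each)
Sale 2, sell 377: 377/599 × $14,961.20 → $9,416.31
After Purchase 6: 452 on hand, pool $12,904.89 (≈ $28.5506 each)
After Purchase 7: 625 on hand, pool $17,056.89 (≈ $27.2910 each)
Sale 3, sell 273: 273/625 × $17,056.89 → $7,450.44
Total COGS = $9,686.80 + $9,416.31 + $7,450.44 = $26,553.55
Ending inventory (cost pool remaining) = $9,606.45
Check: goods available $36,160.00 = COGS $26,553.55 + ending $9,606.45

COGS = $26,553.55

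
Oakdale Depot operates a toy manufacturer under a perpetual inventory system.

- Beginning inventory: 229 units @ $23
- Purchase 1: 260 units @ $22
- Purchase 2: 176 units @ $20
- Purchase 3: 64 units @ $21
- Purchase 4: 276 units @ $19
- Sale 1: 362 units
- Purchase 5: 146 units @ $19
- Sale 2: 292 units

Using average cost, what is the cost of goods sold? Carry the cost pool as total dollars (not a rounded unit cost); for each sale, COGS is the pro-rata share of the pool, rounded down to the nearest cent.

COGS = $13,619.95

After Beginning: 229 on hand, pool $5,267.00 (≈ $23.0000 each)
After Purchase 1: 489 on hand, pool $10,987.00 (≈ $22.4683 each)
After Purchase 2: 665 on hand, pool $14,507.00 (≈ $21.8150 each)
After Purchase 3: 729 on hand, pool $15,851.00 (≈ $21.7435 each)
After Purchase 4: 1005 on hand, pool $21,095.00 (≈ $20.9900 each)
Sale 1, sell 362: 362/1005 × $21,095.00 → $7,598.39
After Purchase 5: 789 on hand, pool $16,270.61 (≈ $20.6218 each)
Sale 2, sell 292: 292/789 × $16,270.61 → $6,021.56
Total COGS = $7,598.39 + $6,021.56 = $13,619.95
Ending inventory (cost pool remaining) = $10,249.05
Check: goods available $23,869.00 = COGS $13,619.95 + ending $10,249.05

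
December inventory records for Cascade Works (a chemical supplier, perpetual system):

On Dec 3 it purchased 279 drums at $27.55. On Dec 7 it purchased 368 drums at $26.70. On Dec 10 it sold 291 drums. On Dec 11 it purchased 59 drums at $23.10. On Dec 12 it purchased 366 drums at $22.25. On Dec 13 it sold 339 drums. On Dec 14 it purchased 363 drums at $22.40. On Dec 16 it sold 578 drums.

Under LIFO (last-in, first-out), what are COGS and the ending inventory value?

Dec 10, 291 sold [LIFO — newest first]: 291 @ $26.70 = $7,769.70
Dec 13, 339 sold [LIFO — newest first]: 339 @ $22.25 = $7,542.75
Dec 16, 578 sold [LIFO — newest first]: 363 @ $22.40 + 27 @ $22.25 + 59 @ $23.10 + 77 @ $26.70 + 52 @ $27.55 = $13,583.35
Total COGS = $7,769.70 + $7,542.75 + $13,583.35 = $28,895.80
Ending inventory: 227 @ $27.55 = $6,253.85

COGS = $28,895.80; ending inventory = $6,253.85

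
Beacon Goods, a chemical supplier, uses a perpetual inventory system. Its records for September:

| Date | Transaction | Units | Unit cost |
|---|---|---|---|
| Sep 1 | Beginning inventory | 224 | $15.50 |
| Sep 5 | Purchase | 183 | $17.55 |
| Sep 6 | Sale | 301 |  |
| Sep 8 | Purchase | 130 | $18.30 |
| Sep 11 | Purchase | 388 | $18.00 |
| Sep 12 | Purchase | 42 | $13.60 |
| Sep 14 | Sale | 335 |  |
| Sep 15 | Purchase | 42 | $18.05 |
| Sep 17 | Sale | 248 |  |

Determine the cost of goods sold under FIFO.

COGS = $15,308.65

Sep 6, 301 sold [FIFO — oldest first]: 224 @ $15.50 + 77 @ $17.55 = $4,823.35
Sep 14, 335 sold [FIFO — oldest first]: 106 @ $17.55 + 130 @ $18.30 + 99 @ $18.00 = $6,021.30
Sep 17, 248 sold [FIFO — oldest first]: 248 @ $18.00 = $4,464.00
Total COGS = $4,823.35 + $6,021.30 + $4,464.00 = $15,308.65
Ending inventory: 41 @ $18.00 + 42 @ $13.60 + 42 @ $18.05 = $2,067.30
Check: goods available $17,375.95 = COGS $15,308.65 + ending $2,067.30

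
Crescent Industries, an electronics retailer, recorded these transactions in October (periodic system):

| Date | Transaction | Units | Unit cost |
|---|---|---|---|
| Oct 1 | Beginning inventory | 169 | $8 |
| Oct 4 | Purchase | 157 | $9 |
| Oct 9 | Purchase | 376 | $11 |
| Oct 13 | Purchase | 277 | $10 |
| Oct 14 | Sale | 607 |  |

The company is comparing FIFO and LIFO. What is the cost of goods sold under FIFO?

FIFO COGS: 169 @ $8 + 157 @ $9 + 281 @ $11 = $5,856
LIFO COGS: 277 @ $10 + 330 @ $11 = $6,400

COGS = $5,856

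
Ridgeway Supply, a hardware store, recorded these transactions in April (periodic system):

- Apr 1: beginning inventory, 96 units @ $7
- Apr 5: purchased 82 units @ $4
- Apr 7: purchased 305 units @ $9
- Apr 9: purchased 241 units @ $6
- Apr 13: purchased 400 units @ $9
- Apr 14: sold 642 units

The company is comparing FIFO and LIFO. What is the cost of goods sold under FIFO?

FIFO COGS: 96 @ $7 + 82 @ $4 + 305 @ $9 + 159 @ $6 = $4,699
LIFO COGS: 400 @ $9 + 241 @ $6 + 1 @ $9 = $5,055

COGS = $4,699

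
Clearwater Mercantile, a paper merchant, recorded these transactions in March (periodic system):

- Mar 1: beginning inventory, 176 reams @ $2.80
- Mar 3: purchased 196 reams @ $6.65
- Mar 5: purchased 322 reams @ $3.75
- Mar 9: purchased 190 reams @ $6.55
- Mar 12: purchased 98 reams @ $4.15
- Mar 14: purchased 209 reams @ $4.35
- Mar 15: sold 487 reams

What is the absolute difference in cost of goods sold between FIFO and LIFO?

$267.40

FIFO COGS: 176 @ $2.80 + 196 @ $6.65 + 115 @ $3.75 = $2,227.45
LIFO COGS: 209 @ $4.35 + 98 @ $4.15 + 180 @ $6.55 = $2,494.85
Difference = |$2,227.45 − $2,494.85| = $267.40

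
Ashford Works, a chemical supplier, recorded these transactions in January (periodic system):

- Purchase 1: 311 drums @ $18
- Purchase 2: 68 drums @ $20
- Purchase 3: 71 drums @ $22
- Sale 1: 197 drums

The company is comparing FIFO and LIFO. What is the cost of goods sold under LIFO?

FIFO COGS: 197 @ $18 = $3,546
LIFO COGS: 71 @ $22 + 68 @ $20 + 58 @ $18 = $3,966

COGS = $3,966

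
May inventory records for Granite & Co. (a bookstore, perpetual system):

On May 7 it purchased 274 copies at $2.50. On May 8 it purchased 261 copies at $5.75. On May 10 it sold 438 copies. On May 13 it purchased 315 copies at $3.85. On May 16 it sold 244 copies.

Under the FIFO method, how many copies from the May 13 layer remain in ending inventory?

168

May 10, 438 sold [FIFO — oldest first]: 274 @ $2.50 + 164 @ $5.75 = $1,628.00
May 16, 244 sold [FIFO — oldest first]: 97 @ $5.75 + 147 @ $3.85 = $1,123.70
Total COGS = $1,628.00 + $1,123.70 = $2,751.70
Ending inventory: 168 @ $3.85 = $646.80
Check: goods available $3,398.50 = COGS $2,751.70 + ending $646.80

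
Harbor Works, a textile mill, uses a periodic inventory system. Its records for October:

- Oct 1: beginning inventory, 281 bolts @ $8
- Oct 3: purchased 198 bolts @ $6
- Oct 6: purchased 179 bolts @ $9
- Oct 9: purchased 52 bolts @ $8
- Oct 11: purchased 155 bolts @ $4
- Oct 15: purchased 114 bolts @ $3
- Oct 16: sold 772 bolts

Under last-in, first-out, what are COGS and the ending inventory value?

COGS = $4,769; ending inventory = $1,656

Oct 16, 772 sold [LIFO — newest first]: 114 @ $3 + 155 @ $4 + 52 @ $8 + 179 @ $9 + 198 @ $6 + 74 @ $8 = $4,769
Ending inventory: 207 @ $8 = $1,656
Check: goods available $6,425 = COGS $4,769 + ending $1,656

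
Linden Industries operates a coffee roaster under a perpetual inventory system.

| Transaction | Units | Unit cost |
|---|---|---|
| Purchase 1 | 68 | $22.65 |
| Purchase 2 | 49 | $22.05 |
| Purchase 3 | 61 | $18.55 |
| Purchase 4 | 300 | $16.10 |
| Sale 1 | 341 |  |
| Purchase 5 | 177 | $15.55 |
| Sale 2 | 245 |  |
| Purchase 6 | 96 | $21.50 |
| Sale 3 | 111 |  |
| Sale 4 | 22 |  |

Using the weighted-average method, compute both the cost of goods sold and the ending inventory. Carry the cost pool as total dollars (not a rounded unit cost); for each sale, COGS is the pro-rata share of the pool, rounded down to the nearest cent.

COGS = $12,776.13; ending inventory = $622.42

After Purchase 1: 68 on hand, pool $1,540.20 (≈ $22.6500 each)
After Purchase 2: 117 on hand, pool $2,620.65 (≈ $22.3987 each)
After Purchase 3: 178 on hand, pool $3,752.20 (≈ $21.0798 each)
After Purchase 4: 478 on hand, pool $8,582.20 (≈ $17.9544 each)
Sale 1, sell 341: 341/478 × $8,582.20 → $6,122.44
After Purchase 5: 314 on hand, pool $5,212.11 (≈ $16.5991 each)
Sale 2, sell 245: 245/314 × $5,212.11 → $4,066.77
After Purchase 6: 165 on hand, pool $3,209.34 (≈ $19.4505 each)
Sale 3, sell 111: 111/165 × $3,209.34 → $2,159.01
Sale 4, sell 22: 22/54 × $1,050.33 → $427.91
Total COGS = $6,122.44 + $4,066.77 + $2,159.01 + $427.91 = $12,776.13
Ending inventory (cost pool remaining) = $622.42
Check: goods available $13,398.55 = COGS $12,776.13 + ending $622.42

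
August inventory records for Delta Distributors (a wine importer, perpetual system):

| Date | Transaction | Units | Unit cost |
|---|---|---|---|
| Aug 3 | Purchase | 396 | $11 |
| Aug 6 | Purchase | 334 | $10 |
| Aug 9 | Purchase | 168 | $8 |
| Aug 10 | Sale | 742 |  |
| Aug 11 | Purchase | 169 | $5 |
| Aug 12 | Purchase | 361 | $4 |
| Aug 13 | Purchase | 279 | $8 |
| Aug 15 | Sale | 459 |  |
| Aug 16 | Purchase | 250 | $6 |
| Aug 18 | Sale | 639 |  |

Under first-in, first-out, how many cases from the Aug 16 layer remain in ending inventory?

Aug 10, 742 sold [FIFO — oldest first]: 396 @ $11 + 334 @ $10 + 12 @ $8 = $7,792
Aug 15, 459 sold [FIFO — oldest first]: 156 @ $8 + 169 @ $5 + 134 @ $4 = $2,629
Aug 18, 639 sold [FIFO — oldest first]: 227 @ $4 + 279 @ $8 + 133 @ $6 = $3,938
Total COGS = $7,792 + $2,629 + $3,938 = $14,359
Ending inventory: 117 @ $6 = $702

117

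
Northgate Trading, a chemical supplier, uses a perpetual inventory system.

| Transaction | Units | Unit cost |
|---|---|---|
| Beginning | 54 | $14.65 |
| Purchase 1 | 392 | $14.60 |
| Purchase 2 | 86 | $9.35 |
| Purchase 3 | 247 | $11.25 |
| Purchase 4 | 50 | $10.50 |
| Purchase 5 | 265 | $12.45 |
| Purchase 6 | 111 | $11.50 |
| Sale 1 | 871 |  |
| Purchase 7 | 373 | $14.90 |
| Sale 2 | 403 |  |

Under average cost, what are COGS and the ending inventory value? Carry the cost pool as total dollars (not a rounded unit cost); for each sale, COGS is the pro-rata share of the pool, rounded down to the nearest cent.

After Beginning: 54 on hand, pool $791.10 (≈ $14.6500 each)
After Purchase 1: 446 on hand, pool $6,514.30 (≈ $14.6061 each)
After Purchase 2: 532 on hand, pool $7,318.40 (≈ $13.7564 each)
After Purchase 3: 779 on hand, pool $10,097.15 (≈ $12.9617 each)
After Purchase 4: 829 on hand, pool $10,622.15 (≈ $12.8132 each)
After Purchase 5: 1094 on hand, pool $13,921.40 (≈ $12.7252 each)
After Purchase 6: 1205 on hand, pool $15,197.90 (≈ $12.6124 each)
Sale 1, sell 871: 871/1205 × $15,197.90 → $10,985.37
After Purchase 7: 707 on hand, pool $9,770.23 (≈ $13.8193 each)
Sale 2, sell 403: 403/707 × $9,770.23 → $5,569.16
Total COGS = $10,985.37 + $5,569.16 = $16,554.53
Ending inventory (cost pool remaining) = $4,201.07

COGS = $16,554.53; ending inventory = $4,201.07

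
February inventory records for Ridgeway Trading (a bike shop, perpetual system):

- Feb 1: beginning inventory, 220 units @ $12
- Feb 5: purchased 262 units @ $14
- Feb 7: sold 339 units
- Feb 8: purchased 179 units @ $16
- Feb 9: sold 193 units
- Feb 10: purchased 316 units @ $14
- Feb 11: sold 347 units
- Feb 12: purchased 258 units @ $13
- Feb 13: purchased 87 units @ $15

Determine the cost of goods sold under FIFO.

COGS = $12,224

Feb 7, 339 sold [FIFO — oldest first]: 220 @ $12 + 119 @ $14 = $4,306
Feb 9, 193 sold [FIFO — oldest first]: 143 @ $14 + 50 @ $16 = $2,802
Feb 11, 347 sold [FIFO — oldest first]: 129 @ $16 + 218 @ $14 = $5,116
Total COGS = $4,306 + $2,802 + $5,116 = $12,224
Ending inventory: 98 @ $14 + 258 @ $13 + 87 @ $15 = $6,031
Check: goods available $18,255 = COGS $12,224 + ending $6,031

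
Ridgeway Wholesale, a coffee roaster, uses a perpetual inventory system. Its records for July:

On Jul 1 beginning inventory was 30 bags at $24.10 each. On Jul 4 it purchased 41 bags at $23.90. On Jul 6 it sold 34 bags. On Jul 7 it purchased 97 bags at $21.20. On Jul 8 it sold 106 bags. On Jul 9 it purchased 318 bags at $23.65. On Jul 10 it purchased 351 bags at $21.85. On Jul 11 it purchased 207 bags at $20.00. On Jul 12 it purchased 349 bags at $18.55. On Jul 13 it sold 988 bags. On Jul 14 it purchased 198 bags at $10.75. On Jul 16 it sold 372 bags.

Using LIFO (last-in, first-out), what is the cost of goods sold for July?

Jul 6, 34 sold [LIFO — newest first]: 34 @ $23.90 = $812.60
Jul 8, 106 sold [LIFO — newest first]: 97 @ $21.20 + 7 @ $23.90 + 2 @ $24.10 = $2,271.90
Jul 13, 988 sold [LIFO — newest first]: 349 @ $18.55 + 207 @ $20.00 + 351 @ $21.85 + 81 @ $23.65 = $20,198.95
Jul 16, 372 sold [LIFO — newest first]: 198 @ $10.75 + 174 @ $23.65 = $6,243.60
Total COGS = $812.60 + $2,271.90 + $20,198.95 + $6,243.60 = $29,527.05
Ending inventory: 28 @ $24.10 + 63 @ $23.65 = $2,164.75

COGS = $29,527.05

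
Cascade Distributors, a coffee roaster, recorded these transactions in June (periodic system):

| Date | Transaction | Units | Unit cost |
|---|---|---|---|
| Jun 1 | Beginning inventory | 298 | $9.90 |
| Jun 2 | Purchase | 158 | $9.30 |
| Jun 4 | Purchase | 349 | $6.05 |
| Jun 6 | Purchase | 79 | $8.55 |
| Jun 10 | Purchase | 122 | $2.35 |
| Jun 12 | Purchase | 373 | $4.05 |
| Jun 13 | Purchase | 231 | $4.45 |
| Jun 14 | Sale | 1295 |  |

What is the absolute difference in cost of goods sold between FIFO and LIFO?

$1,740.15

FIFO COGS: 298 @ $9.90 + 158 @ $9.30 + 349 @ $6.05 + 79 @ $8.55 + 122 @ $2.35 + 289 @ $4.05 = $8,663.65
LIFO COGS: 231 @ $4.45 + 373 @ $4.05 + 122 @ $2.35 + 79 @ $8.55 + 349 @ $6.05 + 141 @ $9.30 = $6,923.50
Difference = |$8,663.65 − $6,923.50| = $1,740.15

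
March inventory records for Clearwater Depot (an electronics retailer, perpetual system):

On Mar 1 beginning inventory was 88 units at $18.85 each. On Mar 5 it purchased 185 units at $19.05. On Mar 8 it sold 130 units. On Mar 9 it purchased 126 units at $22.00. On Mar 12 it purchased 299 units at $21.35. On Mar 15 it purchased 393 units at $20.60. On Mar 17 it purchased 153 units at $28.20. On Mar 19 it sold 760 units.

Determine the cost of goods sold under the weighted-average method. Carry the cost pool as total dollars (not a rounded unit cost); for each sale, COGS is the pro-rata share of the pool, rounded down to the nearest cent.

COGS = $19,033.23

After Mar 1: 88 on hand, pool $1,658.80 (≈ $18.8500 each)
After Mar 5: 273 on hand, pool $5,183.05 (≈ $18.9855 each)
Mar 8, sell 130: 130/273 × $5,183.05 → $2,468.11
After Mar 9: 269 on hand, pool $5,486.94 (≈ $20.3975 each)
After Mar 12: 568 on hand, pool $11,870.59 (≈ $20.8989 each)
After Mar 15: 961 on hand, pool $19,966.39 (≈ $20.7767 each)
After Mar 17: 1114 on hand, pool $24,280.99 (≈ $21.7962 each)
Mar 19, sell 760: 760/1114 × $24,280.99 → $16,565.12
Total COGS = $2,468.11 + $16,565.12 = $19,033.23
Ending inventory (cost pool remaining) = $7,715.87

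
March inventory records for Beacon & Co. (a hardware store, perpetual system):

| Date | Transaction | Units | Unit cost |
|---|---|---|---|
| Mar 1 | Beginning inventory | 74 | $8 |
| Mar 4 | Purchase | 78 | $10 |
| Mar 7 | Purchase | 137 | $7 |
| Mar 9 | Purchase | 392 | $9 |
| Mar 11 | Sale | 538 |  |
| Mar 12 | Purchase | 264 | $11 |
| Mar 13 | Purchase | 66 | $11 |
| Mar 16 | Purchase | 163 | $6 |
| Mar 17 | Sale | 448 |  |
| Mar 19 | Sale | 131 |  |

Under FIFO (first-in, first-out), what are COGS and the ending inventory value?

Mar 11, 538 sold [FIFO — oldest first]: 74 @ $8 + 78 @ $10 + 137 @ $7 + 249 @ $9 = $4,572
Mar 17, 448 sold [FIFO — oldest first]: 143 @ $9 + 264 @ $11 + 41 @ $11 = $4,642
Mar 19, 131 sold [FIFO — oldest first]: 25 @ $11 + 106 @ $6 = $911
Total COGS = $4,572 + $4,642 + $911 = $10,125
Ending inventory: 57 @ $6 = $342
Check: goods available $10,467 = COGS $10,125 + ending $342

COGS = $10,125; ending inventory = $342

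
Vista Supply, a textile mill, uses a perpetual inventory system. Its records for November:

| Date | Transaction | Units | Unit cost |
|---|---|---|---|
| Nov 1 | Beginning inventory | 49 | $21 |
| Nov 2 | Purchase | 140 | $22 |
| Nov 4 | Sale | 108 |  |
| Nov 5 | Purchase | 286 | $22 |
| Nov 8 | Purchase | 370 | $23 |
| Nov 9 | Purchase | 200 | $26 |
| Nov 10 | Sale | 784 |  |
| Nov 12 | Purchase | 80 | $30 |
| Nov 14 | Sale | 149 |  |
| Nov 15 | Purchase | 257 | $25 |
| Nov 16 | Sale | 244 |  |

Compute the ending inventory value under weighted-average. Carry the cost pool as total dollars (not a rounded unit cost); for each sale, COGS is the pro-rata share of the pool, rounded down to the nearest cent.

Ending inventory = $2,438.20

After Nov 1: 49 on hand, pool $1,029.00 (≈ $21.0000 each)
After Nov 2: 189 on hand, pool $4,109.00 (≈ $21.7407 each)
Nov 4, sell 108: 108/189 × $4,109.00 → $2,348.00
After Nov 5: 367 on hand, pool $8,053.00 (≈ $21.9428 each)
After Nov 8: 737 on hand, pool $16,563.00 (≈ $22.4735 each)
After Nov 9: 937 on hand, pool $21,763.00 (≈ $23.2263 each)
Nov 10, sell 784: 784/937 × $21,763.00 → $18,209.38
After Nov 12: 233 on hand, pool $5,953.62 (≈ $25.5520 each)
Nov 14, sell 149: 149/233 × $5,953.62 → $3,807.25
After Nov 15: 341 on hand, pool $8,571.37 (≈ $25.1360 each)
Nov 16, sell 244: 244/341 × $8,571.37 → $6,133.17
Total COGS = $2,348.00 + $18,209.38 + $3,807.25 + $6,133.17 = $30,497.80
Ending inventory (cost pool remaining) = $2,438.20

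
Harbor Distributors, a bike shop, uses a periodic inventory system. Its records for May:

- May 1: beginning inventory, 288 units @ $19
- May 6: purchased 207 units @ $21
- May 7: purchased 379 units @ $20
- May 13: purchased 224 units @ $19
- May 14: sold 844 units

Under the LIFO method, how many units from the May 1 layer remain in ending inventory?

May 14, 844 sold [LIFO — newest first]: 224 @ $19 + 379 @ $20 + 207 @ $21 + 34 @ $19 = $16,829
Ending inventory: 254 @ $19 = $4,826

254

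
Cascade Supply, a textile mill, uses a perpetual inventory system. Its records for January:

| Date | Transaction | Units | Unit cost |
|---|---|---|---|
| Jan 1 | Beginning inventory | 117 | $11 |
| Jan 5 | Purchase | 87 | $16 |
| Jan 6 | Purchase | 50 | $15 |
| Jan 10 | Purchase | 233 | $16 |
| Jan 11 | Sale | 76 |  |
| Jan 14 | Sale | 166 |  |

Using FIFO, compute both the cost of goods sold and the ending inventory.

COGS = $3,249; ending inventory = $3,908

Jan 11, 76 sold [FIFO — oldest first]: 76 @ $11 = $836
Jan 14, 166 sold [FIFO — oldest first]: 41 @ $11 + 87 @ $16 + 38 @ $15 = $2,413
Total COGS = $836 + $2,413 = $3,249
Ending inventory: 12 @ $15 + 233 @ $16 = $3,908
Check: goods available $7,157 = COGS $3,249 + ending $3,908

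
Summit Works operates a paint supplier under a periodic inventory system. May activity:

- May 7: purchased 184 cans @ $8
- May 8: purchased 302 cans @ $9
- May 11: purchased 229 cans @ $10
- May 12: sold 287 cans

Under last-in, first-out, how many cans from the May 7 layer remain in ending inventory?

May 12, 287 sold [LIFO — newest first]: 229 @ $10 + 58 @ $9 = $2,812
Ending inventory: 184 @ $8 + 244 @ $9 = $3,668
Check: goods available $6,480 = COGS $2,812 + ending $3,668

184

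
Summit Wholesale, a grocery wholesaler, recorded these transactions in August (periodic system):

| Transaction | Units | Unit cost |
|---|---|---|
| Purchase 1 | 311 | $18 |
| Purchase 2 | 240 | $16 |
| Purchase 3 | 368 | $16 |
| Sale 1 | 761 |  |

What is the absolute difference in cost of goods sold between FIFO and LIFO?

FIFO COGS: 311 @ $18 + 240 @ $16 + 210 @ $16 = $12,798
LIFO COGS: 368 @ $16 + 240 @ $16 + 153 @ $18 = $12,482
Difference = |$12,798 − $12,482| = $316

$316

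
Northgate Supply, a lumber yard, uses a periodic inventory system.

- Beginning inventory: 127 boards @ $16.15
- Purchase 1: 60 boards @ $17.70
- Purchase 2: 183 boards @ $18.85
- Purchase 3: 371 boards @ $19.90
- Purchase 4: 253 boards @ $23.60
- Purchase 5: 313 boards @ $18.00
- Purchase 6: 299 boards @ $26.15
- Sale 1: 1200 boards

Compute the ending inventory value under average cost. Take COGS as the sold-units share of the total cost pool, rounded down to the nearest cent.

Ending inventory = $8,435.79

Sale 1, sell 1200: 1200/1606 × $33,369.15 → $24,933.36
Ending inventory (cost pool remaining) = $8,435.79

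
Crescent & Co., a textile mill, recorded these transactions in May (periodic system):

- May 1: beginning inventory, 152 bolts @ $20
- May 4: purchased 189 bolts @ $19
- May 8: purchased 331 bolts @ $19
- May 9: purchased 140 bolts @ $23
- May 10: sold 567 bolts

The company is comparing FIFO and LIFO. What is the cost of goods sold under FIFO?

COGS = $10,925

FIFO COGS: 152 @ $20 + 189 @ $19 + 226 @ $19 = $10,925
LIFO COGS: 140 @ $23 + 331 @ $19 + 96 @ $19 = $11,333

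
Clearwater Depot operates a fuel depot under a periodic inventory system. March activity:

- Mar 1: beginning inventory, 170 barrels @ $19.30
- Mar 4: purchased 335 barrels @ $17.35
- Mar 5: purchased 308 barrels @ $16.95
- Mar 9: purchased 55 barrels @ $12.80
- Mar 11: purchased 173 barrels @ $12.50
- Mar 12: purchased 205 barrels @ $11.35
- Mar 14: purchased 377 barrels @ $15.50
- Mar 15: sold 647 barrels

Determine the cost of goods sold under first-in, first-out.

COGS = $11,500.15

Mar 15, 647 sold [FIFO — oldest first]: 170 @ $19.30 + 335 @ $17.35 + 142 @ $16.95 = $11,500.15
Ending inventory: 166 @ $16.95 + 55 @ $12.80 + 173 @ $12.50 + 205 @ $11.35 + 377 @ $15.50 = $13,850.45
Check: goods available $25,350.60 = COGS $11,500.15 + ending $13,850.45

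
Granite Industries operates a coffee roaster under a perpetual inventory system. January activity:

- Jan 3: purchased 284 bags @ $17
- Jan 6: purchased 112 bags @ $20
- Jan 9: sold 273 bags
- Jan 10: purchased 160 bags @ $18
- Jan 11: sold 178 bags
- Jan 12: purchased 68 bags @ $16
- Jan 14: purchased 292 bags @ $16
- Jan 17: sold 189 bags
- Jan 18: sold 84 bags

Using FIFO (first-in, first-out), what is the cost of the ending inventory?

Jan 9, 273 sold [FIFO — oldest first]: 273 @ $17 = $4,641
Jan 11, 178 sold [FIFO — oldest first]: 11 @ $17 + 112 @ $20 + 55 @ $18 = $3,417
Jan 17, 189 sold [FIFO — oldest first]: 105 @ $18 + 68 @ $16 + 16 @ $16 = $3,234
Jan 18, 84 sold [FIFO — oldest first]: 84 @ $16 = $1,344
Total COGS = $4,641 + $3,417 + $3,234 + $1,344 = $12,636
Ending inventory: 192 @ $16 = $3,072

Ending inventory = $3,072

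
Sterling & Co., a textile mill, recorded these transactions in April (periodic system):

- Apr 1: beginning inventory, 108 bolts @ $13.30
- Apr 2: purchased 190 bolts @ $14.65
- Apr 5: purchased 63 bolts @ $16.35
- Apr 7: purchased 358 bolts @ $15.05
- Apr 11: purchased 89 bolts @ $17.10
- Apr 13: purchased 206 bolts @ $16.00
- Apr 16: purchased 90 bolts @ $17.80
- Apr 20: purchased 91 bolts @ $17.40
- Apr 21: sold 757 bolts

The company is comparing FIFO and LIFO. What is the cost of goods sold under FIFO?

COGS = $11,287.65

FIFO COGS: 108 @ $13.30 + 190 @ $14.65 + 63 @ $16.35 + 358 @ $15.05 + 38 @ $17.10 = $11,287.65
LIFO COGS: 91 @ $17.40 + 90 @ $17.80 + 206 @ $16.00 + 89 @ $17.10 + 281 @ $15.05 = $12,232.35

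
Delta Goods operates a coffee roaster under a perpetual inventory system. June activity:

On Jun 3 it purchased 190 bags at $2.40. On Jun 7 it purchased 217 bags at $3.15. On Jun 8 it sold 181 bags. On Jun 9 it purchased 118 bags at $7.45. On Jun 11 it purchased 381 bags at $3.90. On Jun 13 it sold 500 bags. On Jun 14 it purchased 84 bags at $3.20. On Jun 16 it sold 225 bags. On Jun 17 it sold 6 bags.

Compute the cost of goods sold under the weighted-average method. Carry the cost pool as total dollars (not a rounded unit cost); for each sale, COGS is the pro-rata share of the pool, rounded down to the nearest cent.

After Jun 3: 190 on hand, pool $456.00 (≈ $2.4000 each)
After Jun 7: 407 on hand, pool $1,139.55 (≈ $2.7999 each)
Jun 8, sell 181: 181/407 × $1,139.55 → $506.77
After Jun 9: 344 on hand, pool $1,511.88 (≈ $4.3950 each)
After Jun 11: 725 on hand, pool $2,997.78 (≈ $4.1349 each)
Jun 13, sell 500: 500/725 × $2,997.78 → $2,067.43
After Jun 14: 309 on hand, pool $1,199.15 (≈ $3.8807 each)
Jun 16, sell 225: 225/309 × $1,199.15 → $873.16
Jun 17, sell 6: 6/84 × $325.99 → $23.28
Total COGS = $506.77 + $2,067.43 + $873.16 + $23.28 = $3,470.64
Ending inventory (cost pool remaining) = $302.71

COGS = $3,470.64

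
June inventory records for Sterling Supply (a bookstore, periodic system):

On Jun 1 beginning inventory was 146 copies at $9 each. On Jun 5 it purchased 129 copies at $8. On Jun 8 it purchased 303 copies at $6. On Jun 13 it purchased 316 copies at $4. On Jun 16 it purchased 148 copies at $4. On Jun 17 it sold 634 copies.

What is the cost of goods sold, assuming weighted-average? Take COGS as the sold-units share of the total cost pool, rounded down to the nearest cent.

COGS = $3,662.84

Jun 17, sell 634: 634/1042 × $6,020.00 → $3,662.84
Ending inventory (cost pool remaining) = $2,357.16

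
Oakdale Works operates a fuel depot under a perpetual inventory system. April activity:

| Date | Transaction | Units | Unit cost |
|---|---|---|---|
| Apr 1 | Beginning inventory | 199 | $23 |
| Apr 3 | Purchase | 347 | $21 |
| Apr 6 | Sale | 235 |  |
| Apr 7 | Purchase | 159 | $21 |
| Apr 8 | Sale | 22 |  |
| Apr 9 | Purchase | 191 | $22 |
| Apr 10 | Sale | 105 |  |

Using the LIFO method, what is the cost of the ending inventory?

Ending inventory = $11,698

Apr 6, 235 sold [LIFO — newest first]: 235 @ $21 = $4,935
Apr 8, 22 sold [LIFO — newest first]: 22 @ $21 = $462
Apr 10, 105 sold [LIFO — newest first]: 105 @ $22 = $2,310
Total COGS = $4,935 + $462 + $2,310 = $7,707
Ending inventory: 199 @ $23 + 112 @ $21 + 137 @ $21 + 86 @ $22 = $11,698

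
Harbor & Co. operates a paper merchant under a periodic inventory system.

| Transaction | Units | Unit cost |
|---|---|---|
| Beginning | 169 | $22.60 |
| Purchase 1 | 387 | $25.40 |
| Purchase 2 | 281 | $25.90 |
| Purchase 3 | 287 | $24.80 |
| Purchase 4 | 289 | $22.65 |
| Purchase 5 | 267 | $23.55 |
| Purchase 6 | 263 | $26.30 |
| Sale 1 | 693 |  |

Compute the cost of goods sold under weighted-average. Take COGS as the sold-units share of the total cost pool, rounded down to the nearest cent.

COGS = $17,046.90

Sale 1, sell 693: 693/1943 × $47,795.30 → $17,046.90
Ending inventory (cost pool remaining) = $30,748.40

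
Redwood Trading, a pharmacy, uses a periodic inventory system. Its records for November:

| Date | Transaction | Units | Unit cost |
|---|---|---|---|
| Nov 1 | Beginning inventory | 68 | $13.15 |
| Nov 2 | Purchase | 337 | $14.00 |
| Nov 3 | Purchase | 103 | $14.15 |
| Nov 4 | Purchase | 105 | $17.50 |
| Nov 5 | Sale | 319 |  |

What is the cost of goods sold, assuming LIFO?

COGS = $4,848.95

Nov 5, 319 sold [LIFO — newest first]: 105 @ $17.50 + 103 @ $14.15 + 111 @ $14.00 = $4,848.95
Ending inventory: 68 @ $13.15 + 226 @ $14.00 = $4,058.20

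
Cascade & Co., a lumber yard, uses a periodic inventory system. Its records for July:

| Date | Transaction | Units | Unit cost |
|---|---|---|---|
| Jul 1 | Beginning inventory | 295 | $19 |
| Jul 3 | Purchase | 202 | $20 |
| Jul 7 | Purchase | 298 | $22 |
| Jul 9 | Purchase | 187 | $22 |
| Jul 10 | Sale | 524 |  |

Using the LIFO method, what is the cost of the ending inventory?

Jul 10, 524 sold [LIFO — newest first]: 187 @ $22 + 298 @ $22 + 39 @ $20 = $11,450
Ending inventory: 295 @ $19 + 163 @ $20 = $8,865
Check: goods available $20,315 = COGS $11,450 + ending $8,865

Ending inventory = $8,865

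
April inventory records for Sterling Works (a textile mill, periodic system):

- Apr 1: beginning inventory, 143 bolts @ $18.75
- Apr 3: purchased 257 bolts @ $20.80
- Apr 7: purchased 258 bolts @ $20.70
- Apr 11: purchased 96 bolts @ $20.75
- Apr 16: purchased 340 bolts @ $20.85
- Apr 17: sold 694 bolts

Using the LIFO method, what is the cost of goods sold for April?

COGS = $14,421.60

Apr 17, 694 sold [LIFO — newest first]: 340 @ $20.85 + 96 @ $20.75 + 258 @ $20.70 = $14,421.60
Ending inventory: 143 @ $18.75 + 257 @ $20.80 = $8,026.85
Check: goods available $22,448.45 = COGS $14,421.60 + ending $8,026.85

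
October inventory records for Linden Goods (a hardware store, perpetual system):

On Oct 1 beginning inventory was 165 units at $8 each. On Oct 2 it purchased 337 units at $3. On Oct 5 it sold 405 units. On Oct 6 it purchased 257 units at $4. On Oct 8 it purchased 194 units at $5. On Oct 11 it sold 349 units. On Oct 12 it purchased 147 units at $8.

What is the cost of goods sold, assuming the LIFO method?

Oct 5, 405 sold [LIFO — newest first]: 337 @ $3 + 68 @ $8 = $1,555
Oct 11, 349 sold [LIFO — newest first]: 194 @ $5 + 155 @ $4 = $1,590
Total COGS = $1,555 + $1,590 = $3,145
Ending inventory: 97 @ $8 + 102 @ $4 + 147 @ $8 = $2,360

COGS = $3,145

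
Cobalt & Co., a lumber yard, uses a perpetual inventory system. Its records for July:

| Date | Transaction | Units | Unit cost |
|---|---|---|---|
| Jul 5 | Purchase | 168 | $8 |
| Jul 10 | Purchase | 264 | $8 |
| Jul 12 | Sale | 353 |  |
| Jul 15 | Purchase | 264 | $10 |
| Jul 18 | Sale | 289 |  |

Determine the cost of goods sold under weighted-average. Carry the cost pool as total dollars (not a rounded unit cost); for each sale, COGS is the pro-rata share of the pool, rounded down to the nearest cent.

COGS = $5,580.87

After Jul 5: 168 on hand, pool $1,344.00 (≈ $8.0000 each)
After Jul 10: 432 on hand, pool $3,456.00 (≈ $8.0000 each)
Jul 12, sell 353: 353/432 × $3,456.00 → $2,824.00
After Jul 15: 343 on hand, pool $3,272.00 (≈ $9.5394 each)
Jul 18, sell 289: 289/343 × $3,272.00 → $2,756.87
Total COGS = $2,824.00 + $2,756.87 = $5,580.87
Ending inventory (cost pool remaining) = $515.13
Check: goods available $6,096.00 = COGS $5,580.87 + ending $515.13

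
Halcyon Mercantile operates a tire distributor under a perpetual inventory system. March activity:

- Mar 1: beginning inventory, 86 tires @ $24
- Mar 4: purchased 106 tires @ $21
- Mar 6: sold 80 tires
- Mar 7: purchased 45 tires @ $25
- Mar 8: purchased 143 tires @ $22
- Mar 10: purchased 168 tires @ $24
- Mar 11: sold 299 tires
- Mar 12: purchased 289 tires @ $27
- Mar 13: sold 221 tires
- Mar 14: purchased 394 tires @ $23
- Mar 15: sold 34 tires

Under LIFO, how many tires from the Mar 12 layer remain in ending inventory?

68

Mar 6, 80 sold [LIFO — newest first]: 80 @ $21 = $1,680
Mar 11, 299 sold [LIFO — newest first]: 168 @ $24 + 131 @ $22 = $6,914
Mar 13, 221 sold [LIFO — newest first]: 221 @ $27 = $5,967
Mar 15, 34 sold [LIFO — newest first]: 34 @ $23 = $782
Total COGS = $1,680 + $6,914 + $5,967 + $782 = $15,343
Ending inventory: 86 @ $24 + 26 @ $21 + 45 @ $25 + 12 @ $22 + 68 @ $27 + 360 @ $23 = $14,115
Check: goods available $29,458 = COGS $15,343 + ending $14,115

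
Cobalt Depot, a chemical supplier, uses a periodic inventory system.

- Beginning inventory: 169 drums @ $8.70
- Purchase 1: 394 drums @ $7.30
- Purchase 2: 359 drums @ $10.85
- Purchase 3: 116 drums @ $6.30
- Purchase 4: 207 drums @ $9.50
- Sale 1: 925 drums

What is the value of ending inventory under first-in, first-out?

Ending inventory = $2,678.40

Sale 1 (925) [FIFO — oldest first]: 169 @ $8.70 + 394 @ $7.30 + 359 @ $10.85 + 3 @ $6.30 = $8,260.55
Ending inventory: 113 @ $6.30 + 207 @ $9.50 = $2,678.40
Check: goods available $10,938.95 = COGS $8,260.55 + ending $2,678.40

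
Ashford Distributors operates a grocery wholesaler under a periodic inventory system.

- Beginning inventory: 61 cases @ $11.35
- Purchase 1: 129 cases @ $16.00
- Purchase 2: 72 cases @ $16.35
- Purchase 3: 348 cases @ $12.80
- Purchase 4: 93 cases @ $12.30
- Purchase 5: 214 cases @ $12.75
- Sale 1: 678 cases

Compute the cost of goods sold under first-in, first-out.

Sale 1 (678) [FIFO — oldest first]: 61 @ $11.35 + 129 @ $16.00 + 72 @ $16.35 + 348 @ $12.80 + 68 @ $12.30 = $9,224.35
Ending inventory: 25 @ $12.30 + 214 @ $12.75 = $3,036.00

COGS = $9,224.35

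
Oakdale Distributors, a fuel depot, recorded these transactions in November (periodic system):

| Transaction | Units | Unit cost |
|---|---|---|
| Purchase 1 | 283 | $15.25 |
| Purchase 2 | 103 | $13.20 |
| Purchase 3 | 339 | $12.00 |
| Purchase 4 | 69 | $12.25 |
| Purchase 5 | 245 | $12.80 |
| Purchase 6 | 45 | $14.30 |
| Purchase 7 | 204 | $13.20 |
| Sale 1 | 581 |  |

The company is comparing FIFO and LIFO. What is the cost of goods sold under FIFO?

FIFO COGS: 283 @ $15.25 + 103 @ $13.20 + 195 @ $12.00 = $8,015.35
LIFO COGS: 204 @ $13.20 + 45 @ $14.30 + 245 @ $12.80 + 69 @ $12.25 + 18 @ $12.00 = $7,533.55

COGS = $8,015.35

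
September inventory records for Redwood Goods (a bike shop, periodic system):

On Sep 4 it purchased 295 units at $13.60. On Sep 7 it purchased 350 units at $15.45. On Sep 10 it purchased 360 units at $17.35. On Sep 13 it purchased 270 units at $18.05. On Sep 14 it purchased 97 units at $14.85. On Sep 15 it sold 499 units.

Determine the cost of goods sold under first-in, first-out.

COGS = $7,163.80

Sep 15, 499 sold [FIFO — oldest first]: 295 @ $13.60 + 204 @ $15.45 = $7,163.80
Ending inventory: 146 @ $15.45 + 360 @ $17.35 + 270 @ $18.05 + 97 @ $14.85 = $14,815.65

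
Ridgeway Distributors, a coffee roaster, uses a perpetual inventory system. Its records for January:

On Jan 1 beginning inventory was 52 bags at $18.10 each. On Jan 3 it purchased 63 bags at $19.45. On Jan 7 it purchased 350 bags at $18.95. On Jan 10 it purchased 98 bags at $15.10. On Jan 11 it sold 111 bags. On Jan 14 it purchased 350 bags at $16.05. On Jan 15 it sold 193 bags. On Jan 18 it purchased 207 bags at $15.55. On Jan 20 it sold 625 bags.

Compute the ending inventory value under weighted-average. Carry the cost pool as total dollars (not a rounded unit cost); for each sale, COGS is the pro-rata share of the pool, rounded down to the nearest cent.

After Jan 1: 52 on hand, pool $941.20 (≈ $18.1000 each)
After Jan 3: 115 on hand, pool $2,166.55 (≈ $18.8396 each)
After Jan 7: 465 on hand, pool $8,799.05 (≈ $18.9227 each)
After Jan 10: 563 on hand, pool $10,278.85 (≈ $18.2573 each)
Jan 11, sell 111: 111/563 × $10,278.85 → $2,026.55
After Jan 14: 802 on hand, pool $13,869.80 (≈ $17.2940 each)
Jan 15, sell 193: 193/802 × $13,869.80 → $3,337.74
After Jan 18: 816 on hand, pool $13,750.91 (≈ $16.8516 each)
Jan 20, sell 625: 625/816 × $13,750.91 → $10,532.25
Total COGS = $2,026.55 + $3,337.74 + $10,532.25 = $15,896.54
Ending inventory (cost pool remaining) = $3,218.66
Check: goods available $19,115.20 = COGS $15,896.54 + ending $3,218.66

Ending inventory = $3,218.66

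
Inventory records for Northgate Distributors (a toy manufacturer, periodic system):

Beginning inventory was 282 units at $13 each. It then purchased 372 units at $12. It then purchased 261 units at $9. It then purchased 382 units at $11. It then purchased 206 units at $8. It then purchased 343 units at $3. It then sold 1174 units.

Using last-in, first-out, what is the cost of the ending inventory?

Ending inventory = $8,292

Sale 1 (1174) [LIFO — newest first]: 343 @ $3 + 206 @ $8 + 382 @ $11 + 243 @ $9 = $9,066
Ending inventory: 282 @ $13 + 372 @ $12 + 18 @ $9 = $8,292
Check: goods available $17,358 = COGS $9,066 + ending $8,292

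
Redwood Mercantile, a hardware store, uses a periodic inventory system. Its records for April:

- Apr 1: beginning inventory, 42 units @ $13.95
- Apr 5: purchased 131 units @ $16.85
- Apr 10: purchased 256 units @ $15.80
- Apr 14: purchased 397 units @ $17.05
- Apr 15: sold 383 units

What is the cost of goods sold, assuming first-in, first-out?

Apr 15, 383 sold [FIFO — oldest first]: 42 @ $13.95 + 131 @ $16.85 + 210 @ $15.80 = $6,111.25
Ending inventory: 46 @ $15.80 + 397 @ $17.05 = $7,495.65

COGS = $6,111.25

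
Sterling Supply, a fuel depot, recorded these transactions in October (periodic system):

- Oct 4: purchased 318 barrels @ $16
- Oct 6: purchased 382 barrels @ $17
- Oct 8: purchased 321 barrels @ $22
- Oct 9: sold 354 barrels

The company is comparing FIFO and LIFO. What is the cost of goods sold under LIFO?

COGS = $7,623

FIFO COGS: 318 @ $16 + 36 @ $17 = $5,700
LIFO COGS: 321 @ $22 + 33 @ $17 = $7,623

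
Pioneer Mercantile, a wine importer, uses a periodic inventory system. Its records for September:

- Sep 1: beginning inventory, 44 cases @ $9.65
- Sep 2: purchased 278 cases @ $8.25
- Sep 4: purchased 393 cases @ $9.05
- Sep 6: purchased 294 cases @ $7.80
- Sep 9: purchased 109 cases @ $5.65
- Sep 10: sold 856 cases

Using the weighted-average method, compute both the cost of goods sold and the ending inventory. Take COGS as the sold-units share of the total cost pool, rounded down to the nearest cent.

COGS = $7,031.60; ending inventory = $2,152.20

Sep 10, sell 856: 856/1118 × $9,183.80 → $7,031.60
Ending inventory (cost pool remaining) = $2,152.20
Check: goods available $9,183.80 = COGS $7,031.60 + ending $2,152.20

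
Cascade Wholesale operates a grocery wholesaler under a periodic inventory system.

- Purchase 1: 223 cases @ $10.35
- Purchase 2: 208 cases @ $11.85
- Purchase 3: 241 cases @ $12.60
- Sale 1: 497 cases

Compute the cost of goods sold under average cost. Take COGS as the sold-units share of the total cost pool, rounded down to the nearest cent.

Sale 1, sell 497: 497/672 × $7,809.45 → $5,775.73
Ending inventory (cost pool remaining) = $2,033.72

COGS = $5,775.73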